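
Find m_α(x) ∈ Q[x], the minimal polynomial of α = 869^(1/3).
m_α(x) = x^3 - 869

α satisfies α^3 = 869, so x^3 - 869 annihilates α. By the rational root test, a rational root p/q (in lowest terms) of x^3 - 869 would satisfy p^3 = 869 q^3, forcing q = 1 and p^3 = 869; but 869 is not a perfect cube, contradiction. A monic cubic over Q with no rational root is irreducible (any nontrivial factorization would include a linear factor). Hence x^3 - 869 is the minimal polynomial of α, and in particular [Q(α):Q] = 3.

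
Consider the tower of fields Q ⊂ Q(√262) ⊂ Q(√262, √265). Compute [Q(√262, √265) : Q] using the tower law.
[Q(√262, √265) : Q] = 4

[Q(√262):Q] = 2 (min poly x^2 - 262, irreducible since 262 is squarefree > 1). For the top step, suppose √265 ∈ Q(√262), say √265 = c + d√262 with c, d ∈ Q. Squaring: 265 = c^2 + 262d^2 + 2cd√262. Since √262 ∉ Q this forces 2cd = 0. If d = 0 then √265 = c ∈ Q, contradicting 265 squarefree > 1. If c = 0 then 265 = 262d^2, so 262·265 = (262d)^2 is a perfect square in Q — but 262·265 = 69430 is not a perfect square (since 262 and 265 are distinct squarefree integers). Contradiction. Hence √265 ∉ Q(√262), so x^2 - 265 stays irreducible over Q(√262) and [Q(√262, √265) : Q(√262)] = 2. By the tower law, [Q(√262, √265) : Q] = 2 · 2 = 4.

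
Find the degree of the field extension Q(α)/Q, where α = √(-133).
[Q(α):Q] = 2

[Q(α):Q] equals the degree of the minimal polynomial of α. Here α^2 = -133 and x^2 + 133 is irreducible (d = -133 is squarefree, ≠ 1, hence not a square), so deg(m_α) = 2. Thus [Q(α):Q] = 2.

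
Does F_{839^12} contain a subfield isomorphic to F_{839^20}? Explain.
No: F_{839^20} is not a subfield of F_{839^12}

F_{p^m} embeds in F_{p^n} iff m | n. Here 20 ∤ 12 (since 12 = 0·20 + 12 with remainder 12 ≠ 0), so F_{839^20} is not a subfield of F_{839^12}. Equivalently: if it were, the tower law would give 20 = [F_{839^20}:F_839] dividing [F_{839^12}:F_839] = 12, contradiction.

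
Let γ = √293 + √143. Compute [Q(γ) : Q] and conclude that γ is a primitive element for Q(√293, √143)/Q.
[Q(γ) : Q] = 4 (equivalently, Q(γ) = Q(√293, √143))

Obviously Q(γ) ⊆ Q(√293, √143), and [Q(√293, √143):Q] = 4 (since 293, 143 are distinct squarefree integers > 1 with 41899 not a perfect square). To show equality we compute the minimal polynomial of γ. From γ = √293 + √143: γ^2 = 293 + 2√(41899) + 143 = 436 + 2√(41899), so γ^2 - 436 = 2√(41899); squaring, (γ^2 - 436)^2 = 4·41899, i.e. γ^4 - 872γ^2 + 190096 - 167596 = 0, i.e. γ^4 - 872γ^2 + 22500 = 0. So γ is a root of x^4 - 872x^2 + 22500. This polynomial is irreducible over Q: it has no rational root (each ±√293 ± √143 is irrational), and any factorization into two quadratics over Q would force √(41899) ∈ Q (pairing opposite roots) or √293, √143 ∈ Q (other pairings), all impossible. Hence [Q(γ):Q] = 4 = [Q(√293, √143):Q], so Q(γ) = Q(√293, √143).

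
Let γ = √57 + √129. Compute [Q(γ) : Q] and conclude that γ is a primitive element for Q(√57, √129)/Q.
[Q(γ) : Q] = 4 (equivalently, Q(γ) = Q(√57, √129))

Obviously Q(γ) ⊆ Q(√57, √129), and [Q(√57, √129):Q] = 4 (since 57, 129 are distinct squarefree integers > 1 with 7353 not a perfect square). To show equality we compute the minimal polynomial of γ. From γ = √57 + √129: γ^2 = 57 + 2√(7353) + 129 = 186 + 2√(7353), so γ^2 - 186 = 2√(7353); squaring, (γ^2 - 186)^2 = 4·7353, i.e. γ^4 - 372γ^2 + 34596 - 29412 = 0, i.e. γ^4 - 372γ^2 + 5184 = 0. So γ is a root of x^4 - 372x^2 + 5184. This polynomial is irreducible over Q: it has no rational root (each ±√57 ± √129 is irrational), and any factorization into two quadratics over Q would force √(7353) ∈ Q (pairing opposite roots) or √57, √129 ∈ Q (other pairings), all impossible. Hence [Q(γ):Q] = 4 = [Q(√57, √129):Q], so Q(γ) = Q(√57, √129).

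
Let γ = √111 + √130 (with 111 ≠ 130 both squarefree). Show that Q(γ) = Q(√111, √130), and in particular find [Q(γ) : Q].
[Q(γ) : Q] = 4 (equivalently, Q(γ) = Q(√111, √130))

Obviously Q(γ) ⊆ Q(√111, √130), and [Q(√111, √130):Q] = 4 (since 111, 130 are distinct squarefree integers > 1 with 14430 not a perfect square). To show equality we compute the minimal polynomial of γ. From γ = √111 + √130: γ^2 = 111 + 2√(14430) + 130 = 241 + 2√(14430), so γ^2 - 241 = 2√(14430); squaring, (γ^2 - 241)^2 = 4·14430, i.e. γ^4 - 482γ^2 + 58081 - 57720 = 0, i.e. γ^4 - 482γ^2 + 361 = 0. So γ is a root of x^4 - 482x^2 + 361. This polynomial is irreducible over Q: it has no rational root (each ±√111 ± √130 is irrational), and any factorization into two quadratics over Q would force √(14430) ∈ Q (pairing opposite roots) or √111, √130 ∈ Q (other pairings), all impossible. Hence [Q(γ):Q] = 4 = [Q(√111, √130):Q], so Q(γ) = Q(√111, √130).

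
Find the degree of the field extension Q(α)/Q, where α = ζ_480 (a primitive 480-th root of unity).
[Q(α):Q] = 128

The minimal polynomial of ζ_480 over Q is the 480-th cyclotomic polynomial Φ_480(x), which is irreducible over Q and has degree φ(480) = 128. Hence [Q(α):Q] = φ(480) = 128.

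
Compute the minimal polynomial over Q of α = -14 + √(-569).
m_α(x) = x^2 + 28x + 765

From α + 14 = √(-569), squaring gives (α + 14)^2 = -569, i.e. α^2 + 28α + 196 = -569, so α^2 + 28α + 765 = 0. The discriminant of x^2 + 28x + 765 is (28)^2 - 4·(765) = 784 - 3060 = -2276, and 4·(-569) is not a perfect square in Q since -569 is squarefree and ≠ 1. Hence x^2 + 28x + 765 is irreducible over Q and is the minimal polynomial of α.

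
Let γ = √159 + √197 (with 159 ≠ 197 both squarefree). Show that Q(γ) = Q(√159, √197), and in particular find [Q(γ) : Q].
[Q(γ) : Q] = 4 (equivalently, Q(γ) = Q(√159, √197))

Obviously Q(γ) ⊆ Q(√159, √197), and [Q(√159, √197):Q] = 4 (since 159, 197 are distinct squarefree integers > 1 with 31323 not a perfect square). To show equality we compute the minimal polynomial of γ. From γ = √159 + √197: γ^2 = 159 + 2√(31323) + 197 = 356 + 2√(31323), so γ^2 - 356 = 2√(31323); squaring, (γ^2 - 356)^2 = 4·31323, i.e. γ^4 - 712γ^2 + 126736 - 125292 = 0, i.e. γ^4 - 712γ^2 + 1444 = 0. So γ is a root of x^4 - 712x^2 + 1444. This polynomial is irreducible over Q: it has no rational root (each ±√159 ± √197 is irrational), and any factorization into two quadratics over Q would force √(31323) ∈ Q (pairing opposite roots) or √159, √197 ∈ Q (other pairings), all impossible. Hence [Q(γ):Q] = 4 = [Q(√159, √197):Q], so Q(γ) = Q(√159, √197).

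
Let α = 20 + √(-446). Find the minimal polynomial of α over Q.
m_α(x) = x^2 - 40x + 846

From α - 20 = √(-446), squaring gives (α - 20)^2 = -446, i.e. α^2 - 40α + 400 = -446, so α^2 - 40α + 846 = 0. The discriminant of x^2 - 40x + 846 is (-40)^2 - 4·(846) = 1600 - 3384 = -1784, and 4·(-446) is not a perfect square in Q since -446 is squarefree and ≠ 1. Hence x^2 - 40x + 846 is irreducible over Q and is the minimal polynomial of α.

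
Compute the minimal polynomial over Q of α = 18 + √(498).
m_α(x) = x^2 - 36x - 174

From α - 18 = √(498), squaring gives (α - 18)^2 = 498, i.e. α^2 - 36α + 324 = 498, so α^2 - 36α - 174 = 0. The discriminant of x^2 - 36x - 174 is (-36)^2 - 4·(-174) = 1296 + 696 = 1992, and 4·(498) is not a perfect square in Q since 498 is squarefree and ≠ 1. Hence x^2 - 36x - 174 is irreducible over Q and is the minimal polynomial of α.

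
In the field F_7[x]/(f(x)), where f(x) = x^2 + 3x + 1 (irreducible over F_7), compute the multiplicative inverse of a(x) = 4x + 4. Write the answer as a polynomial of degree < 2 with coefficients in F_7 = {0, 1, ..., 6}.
a(x)^(-1) ≡ 2x + 4 (mod f(x))

Since f is irreducible over F_7, F_7[x]/(f) is a field and a(x) ≠ 0 has an inverse. Apply the extended Euclidean algorithm to f(x) and a(x) in F_7[x]: f(x) = (2x + 4)·a(x) + (6). The last nonzero remainder is the constant 6 = gcd(f, a) in F_7. Back-substituting through the division chain expresses 6 = s(x)·a(x) + t(x)·f(x) with s(x) ≡ 5x + 3 (mod f), so (5x + 3)·a(x) ≡ 6 (mod f). Multiplying by 6^(-1) ≡ 6 in F_7 gives a(x)^(-1) ≡ 6·(5x + 3) ≡ 2x + 4 (mod f). Check: (4x + 4)·(2x + 4) = x^2 + 3x + 2 ≡ 1 (mod x^2 + 3x + 1).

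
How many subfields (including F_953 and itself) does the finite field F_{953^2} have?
F_{953^2} has 2 subfields

The subfields of F_{p^n} are exactly the fields F_{p^d} for d | n (each is the fixed field of the unique index-d subgroup of Gal(F_{p^n}/F_p) ≅ Z/nZ). The divisors of n = 2 are {1, 2}, giving 2 subfields: F_{953^1}, F_{953^2}.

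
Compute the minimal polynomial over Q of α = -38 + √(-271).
m_α(x) = x^2 + 76x + 1715

From α + 38 = √(-271), squaring gives (α + 38)^2 = -271, i.e. α^2 + 76α + 1444 = -271, so α^2 + 76α + 1715 = 0. The discriminant of x^2 + 76x + 1715 is (76)^2 - 4·(1715) = 5776 - 6860 = -1084, and 4·(-271) is not a perfect square in Q since -271 is squarefree and ≠ 1. Hence x^2 + 76x + 1715 is irreducible over Q and is the minimal polynomial of α.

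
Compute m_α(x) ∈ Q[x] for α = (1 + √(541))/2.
m_α(x) = x^2 - x - 135

From 2α - 1 = √(541), squaring gives (2α - 1)^2 = 541, i.e. 4α^2 - 4α + 1 = 541, so α^2 - α + (1 - 541)/4 = 0. Since 541 ≡ 1 (mod 4), (1 - 541)/4 = -135 ∈ Z. The polynomial x^2 - x - 135 has discriminant 1 - 4·(-135) = 541, which is not a perfect square in Q (d = 541 is squarefree and ≠ 1), so x^2 - x - 135 is irreducible over Q. It is the minimal polynomial of α.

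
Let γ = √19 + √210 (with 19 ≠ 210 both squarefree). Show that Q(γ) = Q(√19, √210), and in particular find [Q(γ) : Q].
[Q(γ) : Q] = 4 (equivalently, Q(γ) = Q(√19, √210))

Obviously Q(γ) ⊆ Q(√19, √210), and [Q(√19, √210):Q] = 4 (since 19, 210 are distinct squarefree integers > 1 with 3990 not a perfect square). To show equality we compute the minimal polynomial of γ. From γ = √19 + √210: γ^2 = 19 + 2√(3990) + 210 = 229 + 2√(3990), so γ^2 - 229 = 2√(3990); squaring, (γ^2 - 229)^2 = 4·3990, i.e. γ^4 - 458γ^2 + 52441 - 15960 = 0, i.e. γ^4 - 458γ^2 + 36481 = 0. So γ is a root of x^4 - 458x^2 + 36481. This polynomial is irreducible over Q: it has no rational root (each ±√19 ± √210 is irrational), and any factorization into two quadratics over Q would force √(3990) ∈ Q (pairing opposite roots) or √19, √210 ∈ Q (other pairings), all impossible. Hence [Q(γ):Q] = 4 = [Q(√19, √210):Q], so Q(γ) = Q(√19, √210).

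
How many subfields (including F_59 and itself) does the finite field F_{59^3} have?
F_{59^3} has 2 subfields

The subfields of F_{p^n} are exactly the fields F_{p^d} for d | n (each is the fixed field of the unique index-d subgroup of Gal(F_{p^n}/F_p) ≅ Z/nZ). The divisors of n = 3 are {1, 3}, giving 2 subfields: F_{59^1}, F_{59^3}.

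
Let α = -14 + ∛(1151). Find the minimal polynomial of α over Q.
m_α(x) = x^3 + 42x^2 + 588x + 1593

Set β = α + 14 = ∛(1151), so β^3 = 1151. Then (α + 14)^3 - 1151 = 0, i.e. α is a root of g(x) = (x + 14)^3 - 1151 = x^3 + 42x^2 + 588x + 1593. Since g(x) = h(x + 14) where h(x) = x^3 - 1151, and h is irreducible over Q (because 1151 is not a perfect cube, so h has no rational root, and a monic cubic with no rational root is irreducible), g is also irreducible (irreducibility is preserved under the substitution x → x + 14). Hence m_α(x) = x^3 + 42x^2 + 588x + 1593.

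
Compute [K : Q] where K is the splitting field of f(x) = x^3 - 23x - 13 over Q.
[K : Q] = 6

By the rational root test, any rational root of the monic integer polynomial f(x) = x^3 - 23x - 13 must be an integer dividing the constant term -13, i.e. one of ±{1, 13}. Evaluating: f(1) = -35, f(-1) = 9, f(13) = 1885, f(-13) = -1911; none is 0, so f has no rational root and is therefore irreducible over Q (a cubic with no linear factor over a field is irreducible). For an irreducible cubic, the Galois group is A_3 or S_3 according as the discriminant disc(f) = -4a^3 - 27b^2 = -4·(-23)^3 - 27·(-13)^2 = 44105 is or is not a square in Q. Here disc(f) = 44105 is not a perfect square in Q, so the Galois group of f over Q is not contained in A_3 and must be all of S_3. The splitting field has degree |S_3| = 6 over Q, so [K : Q] = 6.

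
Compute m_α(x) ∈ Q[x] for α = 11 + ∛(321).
m_α(x) = x^3 - 33x^2 + 363x - 1652

Set β = α - 11 = ∛(321), so β^3 = 321. Then (α - 11)^3 - 321 = 0, i.e. α is a root of g(x) = (x - 11)^3 - 321 = x^3 - 33x^2 + 363x - 1652. Since g(x) = h(x - 11) where h(x) = x^3 - 321, and h is irreducible over Q (because 321 is not a perfect cube, so h has no rational root, and a monic cubic with no rational root is irreducible), g is also irreducible (irreducibility is preserved under the substitution x → x - 11). Hence m_α(x) = x^3 - 33x^2 + 363x - 1652.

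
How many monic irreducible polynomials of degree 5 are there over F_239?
There are 155962252992 monic irreducible polynomials of degree 5 over F_239

Each element of F_{239^5} that lies in no proper subfield is a root of exactly one monic irreducible of degree 5 over F_239, and each such polynomial has 5 distinct roots in F_{239^5}. By Möbius inversion the count is N_239(5) = (1/5) Σ_{d|5} μ(5/d) · 239^d = (1/5)(μ(5)·239^1 + μ(1)·239^5) = 779811264960/5 = 155962252992.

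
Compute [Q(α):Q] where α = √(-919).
[Q(α):Q] = 2

[Q(α):Q] equals the degree of the minimal polynomial of α. Here α^2 = -919 and x^2 + 919 is irreducible (d = -919 is squarefree, ≠ 1, hence not a square), so deg(m_α) = 2. Thus [Q(α):Q] = 2.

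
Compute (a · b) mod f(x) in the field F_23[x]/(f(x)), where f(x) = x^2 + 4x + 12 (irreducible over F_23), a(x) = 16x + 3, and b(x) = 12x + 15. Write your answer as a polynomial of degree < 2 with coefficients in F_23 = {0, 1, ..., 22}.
a · b ≡ 14x + 18 (mod f(x))

Multiply in F_23[x]: a(x)·b(x) = (16x + 3)·(12x + 15) = 8x^2 + 22. This has degree ≥ 2, so divide by f(x) over F_23: 8x^2 + 22 = (8)·(x^2 + 4x + 12) + (14x + 18). Hence a·b ≡ 14x + 18 (mod f). (F_23[x]/(f) is a field with 23^2 = 529 elements since f is irreducible of degree 2.)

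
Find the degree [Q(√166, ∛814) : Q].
[Q(√166, ∛814) : Q] = 6

Let L = Q(√166, ∛814). Since Q(√166) ⊂ L and [Q(√166):Q] = 2, the tower law gives 2 | [L:Q]. Likewise Q(∛814) ⊂ L with [Q(∛814):Q] = 3 (because 814 is not a perfect cube), so 3 | [L:Q]. As gcd(2,3) = 1, [L:Q] is divisible by 6. Conversely L is generated over Q by √166 and ∛814, so [L:Q] ≤ 2·3 = 6. Therefore [Q(√166, ∛814) : Q] = 6.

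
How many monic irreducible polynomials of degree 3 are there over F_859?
There are 211279640 monic irreducible polynomials of degree 3 over F_859

Each element of F_{859^3} that lies in no proper subfield is a root of exactly one monic irreducible of degree 3 over F_859, and each such polynomial has 3 distinct roots in F_{859^3}. By Möbius inversion the count is N_859(3) = (1/3) Σ_{d|3} μ(3/d) · 859^d = (1/3)(μ(3)·859^1 + μ(1)·859^3) = 633838920/3 = 211279640.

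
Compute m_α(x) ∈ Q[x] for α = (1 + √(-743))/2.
m_α(x) = x^2 - x + 186

From 2α - 1 = √(-743), squaring gives (2α - 1)^2 = -743, i.e. 4α^2 - 4α + 1 = -743, so α^2 - α + (1 + 743)/4 = 0. Since -743 ≡ 1 (mod 4), (1 + 743)/4 = 186 ∈ Z. The polynomial x^2 - x + 186 has discriminant 1 - 4·(186) = -743, which is not a perfect square in Q (d = -743 is squarefree and ≠ 1), so x^2 - x + 186 is irreducible over Q. It is the minimal polynomial of α.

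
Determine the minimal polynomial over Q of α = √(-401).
m_α(x) = x^2 + 401

α satisfies α^2 + 401 = 0, so x^2 + 401 annihilates α. Since d = -401 is squarefree and ≠ 1, it is not a perfect square in Q, so x^2 + 401 has no rational root and is therefore irreducible over Q (a degree-2 polynomial over a field is irreducible iff it has no root). Hence m_α(x) = x^2 + 401.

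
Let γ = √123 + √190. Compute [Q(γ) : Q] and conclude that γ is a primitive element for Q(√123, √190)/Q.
[Q(γ) : Q] = 4 (equivalently, Q(γ) = Q(√123, √190))

Obviously Q(γ) ⊆ Q(√123, √190), and [Q(√123, √190):Q] = 4 (since 123, 190 are distinct squarefree integers > 1 with 23370 not a perfect square). To show equality we compute the minimal polynomial of γ. From γ = √123 + √190: γ^2 = 123 + 2√(23370) + 190 = 313 + 2√(23370), so γ^2 - 313 = 2√(23370); squaring, (γ^2 - 313)^2 = 4·23370, i.e. γ^4 - 626γ^2 + 97969 - 93480 = 0, i.e. γ^4 - 626γ^2 + 4489 = 0. So γ is a root of x^4 - 626x^2 + 4489. This polynomial is irreducible over Q: it has no rational root (each ±√123 ± √190 is irrational), and any factorization into two quadratics over Q would force √(23370) ∈ Q (pairing opposite roots) or √123, √190 ∈ Q (other pairings), all impossible. Hence [Q(γ):Q] = 4 = [Q(√123, √190):Q], so Q(γ) = Q(√123, √190).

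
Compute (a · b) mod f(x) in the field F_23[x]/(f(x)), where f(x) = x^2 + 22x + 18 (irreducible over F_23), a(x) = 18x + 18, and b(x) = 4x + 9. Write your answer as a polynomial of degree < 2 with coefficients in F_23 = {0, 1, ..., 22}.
a · b ≡ 7x + 16 (mod f(x))

Multiply in F_23[x]: a(x)·b(x) = (18x + 18)·(4x + 9) = 3x^2 + 4x + 1. This has degree ≥ 2, so divide by f(x) over F_23: 3x^2 + 4x + 1 = (3)·(x^2 + 22x + 18) + (7x + 16). Hence a·b ≡ 7x + 16 (mod f). (F_23[x]/(f) is a field with 23^2 = 529 elements since f is irreducible of degree 2.)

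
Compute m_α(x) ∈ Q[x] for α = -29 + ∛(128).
m_α(x) = x^3 + 87x^2 + 2523x + 24261

Set β = α + 29 = ∛(128), so β^3 = 128. Then (α + 29)^3 - 128 = 0, i.e. α is a root of g(x) = (x + 29)^3 - 128 = x^3 + 87x^2 + 2523x + 24261. Since g(x) = h(x + 29) where h(x) = x^3 - 128, and h is irreducible over Q (because 128 is not a perfect cube, so h has no rational root, and a monic cubic with no rational root is irreducible), g is also irreducible (irreducibility is preserved under the substitution x → x + 29). Hence m_α(x) = x^3 + 87x^2 + 2523x + 24261.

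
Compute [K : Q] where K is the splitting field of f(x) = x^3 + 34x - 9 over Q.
[K : Q] = 6

By the rational root test, any rational root of the monic integer polynomial f(x) = x^3 + 34x - 9 must be an integer dividing the constant term -9, i.e. one of ±{1, 3, 9}. Evaluating: f(1) = 26, f(-1) = -44, f(3) = 120, f(-3) = -138, f(9) = 1026, f(-9) = -1044; none is 0, so f has no rational root and is therefore irreducible over Q (a cubic with no linear factor over a field is irreducible). For an irreducible cubic, the Galois group is A_3 or S_3 according as the discriminant disc(f) = -4a^3 - 27b^2 = -4·(34)^3 - 27·(-9)^2 = -159403 is or is not a square in Q. Here disc(f) = -159403 is not a perfect square in Q, so the Galois group of f over Q is not contained in A_3 and must be all of S_3. The splitting field has degree |S_3| = 6 over Q, so [K : Q] = 6.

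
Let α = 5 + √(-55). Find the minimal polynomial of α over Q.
m_α(x) = x^2 - 10x + 80

From α - 5 = √(-55), squaring gives (α - 5)^2 = -55, i.e. α^2 - 10α + 25 = -55, so α^2 - 10α + 80 = 0. The discriminant of x^2 - 10x + 80 is (-10)^2 - 4·(80) = 100 - 320 = -220, and 4·(-55) is not a perfect square in Q since -55 is squarefree and ≠ 1. Hence x^2 - 10x + 80 is irreducible over Q and is the minimal polynomial of α.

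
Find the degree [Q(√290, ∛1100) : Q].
[Q(√290, ∛1100) : Q] = 6

Let L = Q(√290, ∛1100). Since Q(√290) ⊂ L and [Q(√290):Q] = 2, the tower law gives 2 | [L:Q]. Likewise Q(∛1100) ⊂ L with [Q(∛1100):Q] = 3 (because 1100 is not a perfect cube), so 3 | [L:Q]. As gcd(2,3) = 1, [L:Q] is divisible by 6. Conversely L is generated over Q by √290 and ∛1100, so [L:Q] ≤ 2·3 = 6. Therefore [Q(√290, ∛1100) : Q] = 6.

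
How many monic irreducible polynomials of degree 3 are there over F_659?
There are 95396840 monic irreducible polynomials of degree 3 over F_659

Each element of F_{659^3} that lies in no proper subfield is a root of exactly one monic irreducible of degree 3 over F_659, and each such polynomial has 3 distinct roots in F_{659^3}. By Möbius inversion the count is N_659(3) = (1/3) Σ_{d|3} μ(3/d) · 659^d = (1/3)(μ(3)·659^1 + μ(1)·659^3) = 286190520/3 = 95396840.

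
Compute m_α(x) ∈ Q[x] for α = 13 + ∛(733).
m_α(x) = x^3 - 39x^2 + 507x - 2930

Set β = α - 13 = ∛(733), so β^3 = 733. Then (α - 13)^3 - 733 = 0, i.e. α is a root of g(x) = (x - 13)^3 - 733 = x^3 - 39x^2 + 507x - 2930. Since g(x) = h(x - 13) where h(x) = x^3 - 733, and h is irreducible over Q (because 733 is not a perfect cube, so h has no rational root, and a monic cubic with no rational root is irreducible), g is also irreducible (irreducibility is preserved under the substitution x → x - 13). Hence m_α(x) = x^3 - 39x^2 + 507x - 2930.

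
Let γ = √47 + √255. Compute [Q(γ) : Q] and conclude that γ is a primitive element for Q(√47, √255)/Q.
[Q(γ) : Q] = 4 (equivalently, Q(γ) = Q(√47, √255))

Obviously Q(γ) ⊆ Q(√47, √255), and [Q(√47, √255):Q] = 4 (since 47, 255 are distinct squarefree integers > 1 with 11985 not a perfect square). To show equality we compute the minimal polynomial of γ. From γ = √47 + √255: γ^2 = 47 + 2√(11985) + 255 = 302 + 2√(11985), so γ^2 - 302 = 2√(11985); squaring, (γ^2 - 302)^2 = 4·11985, i.e. γ^4 - 604γ^2 + 91204 - 47940 = 0, i.e. γ^4 - 604γ^2 + 43264 = 0. So γ is a root of x^4 - 604x^2 + 43264. This polynomial is irreducible over Q: it has no rational root (each ±√47 ± √255 is irrational), and any factorization into two quadratics over Q would force √(11985) ∈ Q (pairing opposite roots) or √47, √255 ∈ Q (other pairings), all impossible. Hence [Q(γ):Q] = 4 = [Q(√47, √255):Q], so Q(γ) = Q(√47, √255).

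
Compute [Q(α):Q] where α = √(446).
[Q(α):Q] = 2

[Q(α):Q] equals the degree of the minimal polynomial of α. Here α^2 = 446 and x^2 - 446 is irreducible (d = 446 is squarefree, ≠ 1, hence not a square), so deg(m_α) = 2. Thus [Q(α):Q] = 2.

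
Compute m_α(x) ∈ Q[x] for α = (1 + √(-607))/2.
m_α(x) = x^2 - x + 152

From 2α - 1 = √(-607), squaring gives (2α - 1)^2 = -607, i.e. 4α^2 - 4α + 1 = -607, so α^2 - α + (1 + 607)/4 = 0. Since -607 ≡ 1 (mod 4), (1 + 607)/4 = 152 ∈ Z. The polynomial x^2 - x + 152 has discriminant 1 - 4·(152) = -607, which is not a perfect square in Q (d = -607 is squarefree and ≠ 1), so x^2 - x + 152 is irreducible over Q. It is the minimal polynomial of α.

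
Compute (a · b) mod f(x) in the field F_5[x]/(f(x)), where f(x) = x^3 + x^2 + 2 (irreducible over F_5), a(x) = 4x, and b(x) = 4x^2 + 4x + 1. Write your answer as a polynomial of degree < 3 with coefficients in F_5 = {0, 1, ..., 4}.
a · b ≡ 4x + 3 (mod f(x))

Multiply in F_5[x]: a(x)·b(x) = (4x)·(4x^2 + 4x + 1) = x^3 + x^2 + 4x. This has degree ≥ 3, so divide by f(x) over F_5: x^3 + x^2 + 4x = (1)·(x^3 + x^2 + 2) + (4x + 3). Hence a·b ≡ 4x + 3 (mod f). (F_5[x]/(f) is a field with 5^3 = 125 elements since f is irreducible of degree 3.)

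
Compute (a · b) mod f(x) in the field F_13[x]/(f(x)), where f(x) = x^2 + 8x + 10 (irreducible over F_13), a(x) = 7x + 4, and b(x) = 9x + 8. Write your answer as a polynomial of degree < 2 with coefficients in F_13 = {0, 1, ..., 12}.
a · b ≡ 4x (mod f(x))

Multiply in F_13[x]: a(x)·b(x) = (7x + 4)·(9x + 8) = 11x^2 + x + 6. This has degree ≥ 2, so divide by f(x) over F_13: 11x^2 + x + 6 = (11)·(x^2 + 8x + 10) + (4x). Hence a·b ≡ 4x (mod f). (F_13[x]/(f) is a field with 13^2 = 169 elements since f is irreducible of degree 2.)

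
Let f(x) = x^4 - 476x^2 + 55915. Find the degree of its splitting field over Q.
[K : Q] = 4

Solving the quadratic in x^2: x^2 = (476 ± √(476^2 - 4·55915))/2 = (476 ± √2916)/2 = (476 ± 54)/2, giving x^2 = 211 or x^2 = 265. So f(x) = (x^2 - 211)(x^2 - 265) and the roots of f are ±√211, ±√265. Hence the splitting field is K = Q(√211, √265). Since 211 and 265 are distinct squarefree integers > 1, their product 55915 is not a perfect square, so √265 ∉ Q(√211). By the tower law [K:Q] = [Q(√211,√265):Q(√211)] · [Q(√211):Q] = 2 · 2 = 4.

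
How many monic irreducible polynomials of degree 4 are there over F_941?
There are 196018928970 monic irreducible polynomials of degree 4 over F_941

Each element of F_{941^4} that lies in no proper subfield is a root of exactly one monic irreducible of degree 4 over F_941, and each such polynomial has 4 distinct roots in F_{941^4}. By Möbius inversion the count is N_941(4) = (1/4) Σ_{d|4} μ(4/d) · 941^d = (1/4)(μ(4)·941^1 + μ(2)·941^2 + μ(1)·941^4) = 784075715880/4 = 196018928970.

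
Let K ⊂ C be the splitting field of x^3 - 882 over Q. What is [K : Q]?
[K : Q] = 6

The roots of x^3 - 882 are ∛882, ω∛882, ω^2∛882 where ω = e^(2πi/3) is a primitive cube root of unity, so K = Q(∛882, ω). Now [Q(∛882):Q] = 3 (since 882 is not a perfect cube, x^3 - 882 is irreducible) and [Q(ω):Q] = 2. Both 2 and 3 divide [K:Q], and [K:Q] ≤ 3·2 = 6, so [K:Q] = 6. (Equivalently: Q(∛882) ⊂ R but ω ∉ R, so [K : Q(∛882)] = 2.)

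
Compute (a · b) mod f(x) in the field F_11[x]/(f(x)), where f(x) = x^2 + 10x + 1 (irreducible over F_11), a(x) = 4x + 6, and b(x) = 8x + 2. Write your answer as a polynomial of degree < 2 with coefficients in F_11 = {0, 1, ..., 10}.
a · b ≡ 2 (mod f(x))

Multiply in F_11[x]: a(x)·b(x) = (4x + 6)·(8x + 2) = 10x^2 + x + 1. This has degree ≥ 2, so divide by f(x) over F_11: 10x^2 + x + 1 = (10)·(x^2 + 10x + 1) + (2). Hence a·b ≡ 2 (mod f). (F_11[x]/(f) is a field with 11^2 = 121 elements since f is irreducible of degree 2.)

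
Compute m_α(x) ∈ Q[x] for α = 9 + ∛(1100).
m_α(x) = x^3 - 27x^2 + 243x - 1829

Set β = α - 9 = ∛(1100), so β^3 = 1100. Then (α - 9)^3 - 1100 = 0, i.e. α is a root of g(x) = (x - 9)^3 - 1100 = x^3 - 27x^2 + 243x - 1829. Since g(x) = h(x - 9) where h(x) = x^3 - 1100, and h is irreducible over Q (because 1100 is not a perfect cube, so h has no rational root, and a monic cubic with no rational root is irreducible), g is also irreducible (irreducibility is preserved under the substitution x → x - 9). Hence m_α(x) = x^3 - 27x^2 + 243x - 1829.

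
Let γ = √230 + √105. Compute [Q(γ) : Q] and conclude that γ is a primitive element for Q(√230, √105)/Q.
[Q(γ) : Q] = 4 (equivalently, Q(γ) = Q(√230, √105))

Obviously Q(γ) ⊆ Q(√230, √105), and [Q(√230, √105):Q] = 4 (since 230, 105 are distinct squarefree integers > 1 with 24150 not a perfect square). To show equality we compute the minimal polynomial of γ. From γ = √230 + √105: γ^2 = 230 + 2√(24150) + 105 = 335 + 2√(24150), so γ^2 - 335 = 2√(24150); squaring, (γ^2 - 335)^2 = 4·24150, i.e. γ^4 - 670γ^2 + 112225 - 96600 = 0, i.e. γ^4 - 670γ^2 + 15625 = 0. So γ is a root of x^4 - 670x^2 + 15625. This polynomial is irreducible over Q: it has no rational root (each ±√230 ± √105 is irrational), and any factorization into two quadratics over Q would force √(24150) ∈ Q (pairing opposite roots) or √230, √105 ∈ Q (other pairings), all impossible. Hence [Q(γ):Q] = 4 = [Q(√230, √105):Q], so Q(γ) = Q(√230, √105).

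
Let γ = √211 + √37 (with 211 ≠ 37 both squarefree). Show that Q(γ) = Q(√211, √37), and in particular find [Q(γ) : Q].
[Q(γ) : Q] = 4 (equivalently, Q(γ) = Q(√211, √37))

Obviously Q(γ) ⊆ Q(√211, √37), and [Q(√211, √37):Q] = 4 (since 211, 37 are distinct squarefree integers > 1 with 7807 not a perfect square). To show equality we compute the minimal polynomial of γ. From γ = √211 + √37: γ^2 = 211 + 2√(7807) + 37 = 248 + 2√(7807), so γ^2 - 248 = 2√(7807); squaring, (γ^2 - 248)^2 = 4·7807, i.e. γ^4 - 496γ^2 + 61504 - 31228 = 0, i.e. γ^4 - 496γ^2 + 30276 = 0. So γ is a root of x^4 - 496x^2 + 30276. This polynomial is irreducible over Q: it has no rational root (each ±√211 ± √37 is irrational), and any factorization into two quadratics over Q would force √(7807) ∈ Q (pairing opposite roots) or √211, √37 ∈ Q (other pairings), all impossible. Hence [Q(γ):Q] = 4 = [Q(√211, √37):Q], so Q(γ) = Q(√211, √37).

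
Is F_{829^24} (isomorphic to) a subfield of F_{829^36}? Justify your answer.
No: F_{829^24} is not a subfield of F_{829^36}

F_{p^m} embeds in F_{p^n} iff m | n. Here 24 ∤ 36 (since 36 = 1·24 + 12 with remainder 12 ≠ 0), so F_{829^24} is not a subfield of F_{829^36}. Equivalently: if it were, the tower law would give 24 = [F_{829^24}:F_829] dividing [F_{829^36}:F_829] = 36, contradiction.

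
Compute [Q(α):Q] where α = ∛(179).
[Q(α):Q] = 3

The minimal polynomial of α is x^3 - 179, irreducible over Q since 179 is not a perfect cube (so x^3 - 179 has no rational root). Hence [Q(α):Q] = deg(m_α) = 3.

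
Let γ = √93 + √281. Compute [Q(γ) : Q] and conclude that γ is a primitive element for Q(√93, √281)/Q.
[Q(γ) : Q] = 4 (equivalently, Q(γ) = Q(√93, √281))

Obviously Q(γ) ⊆ Q(√93, √281), and [Q(√93, √281):Q] = 4 (since 93, 281 are distinct squarefree integers > 1 with 26133 not a perfect square). To show equality we compute the minimal polynomial of γ. From γ = √93 + √281: γ^2 = 93 + 2√(26133) + 281 = 374 + 2√(26133), so γ^2 - 374 = 2√(26133); squaring, (γ^2 - 374)^2 = 4·26133, i.e. γ^4 - 748γ^2 + 139876 - 104532 = 0, i.e. γ^4 - 748γ^2 + 35344 = 0. So γ is a root of x^4 - 748x^2 + 35344. This polynomial is irreducible over Q: it has no rational root (each ±√93 ± √281 is irrational), and any factorization into two quadratics over Q would force √(26133) ∈ Q (pairing opposite roots) or √93, √281 ∈ Q (other pairings), all impossible. Hence [Q(γ):Q] = 4 = [Q(√93, √281):Q], so Q(γ) = Q(√93, √281).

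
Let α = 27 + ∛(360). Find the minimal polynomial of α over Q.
m_α(x) = x^3 - 81x^2 + 2187x - 20043

Set β = α - 27 = ∛(360), so β^3 = 360. Then (α - 27)^3 - 360 = 0, i.e. α is a root of g(x) = (x - 27)^3 - 360 = x^3 - 81x^2 + 2187x - 20043. Since g(x) = h(x - 27) where h(x) = x^3 - 360, and h is irreducible over Q (because 360 is not a perfect cube, so h has no rational root, and a monic cubic with no rational root is irreducible), g is also irreducible (irreducibility is preserved under the substitution x → x - 27). Hence m_α(x) = x^3 - 81x^2 + 2187x - 20043.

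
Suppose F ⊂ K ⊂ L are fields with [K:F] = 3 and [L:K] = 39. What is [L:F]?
[L:F] = 117

The tower law says that for any tower of field extensions F ⊂ K ⊂ L with finite degrees, [L:F] = [L:K] · [K:F]. Here this gives [L:F] = 39 · 3 = 117.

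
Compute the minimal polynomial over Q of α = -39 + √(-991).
m_α(x) = x^2 + 78x + 2512

From α + 39 = √(-991), squaring gives (α + 39)^2 = -991, i.e. α^2 + 78α + 1521 = -991, so α^2 + 78α + 2512 = 0. The discriminant of x^2 + 78x + 2512 is (78)^2 - 4·(2512) = 6084 - 10048 = -3964, and 4·(-991) is not a perfect square in Q since -991 is squarefree and ≠ 1. Hence x^2 + 78x + 2512 is irreducible over Q and is the minimal polynomial of α.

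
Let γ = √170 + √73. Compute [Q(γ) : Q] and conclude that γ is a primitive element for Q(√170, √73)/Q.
[Q(γ) : Q] = 4 (equivalently, Q(γ) = Q(√170, √73))

Obviously Q(γ) ⊆ Q(√170, √73), and [Q(√170, √73):Q] = 4 (since 170, 73 are distinct squarefree integers > 1 with 12410 not a perfect square). To show equality we compute the minimal polynomial of γ. From γ = √170 + √73: γ^2 = 170 + 2√(12410) + 73 = 243 + 2√(12410), so γ^2 - 243 = 2√(12410); squaring, (γ^2 - 243)^2 = 4·12410, i.e. γ^4 - 486γ^2 + 59049 - 49640 = 0, i.e. γ^4 - 486γ^2 + 9409 = 0. So γ is a root of x^4 - 486x^2 + 9409. This polynomial is irreducible over Q: it has no rational root (each ±√170 ± √73 is irrational), and any factorization into two quadratics over Q would force √(12410) ∈ Q (pairing opposite roots) or √170, √73 ∈ Q (other pairings), all impossible. Hence [Q(γ):Q] = 4 = [Q(√170, √73):Q], so Q(γ) = Q(√170, √73).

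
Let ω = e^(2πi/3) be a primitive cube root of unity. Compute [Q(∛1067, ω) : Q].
[Q(∛1067, ω) : Q] = 6

[Q(∛1067):Q] = 3 (min poly x^3 - 1067, irreducible since 1067 is not a perfect cube). [Q(ω):Q] = 2 (min poly x^2 + x + 1). Since Q(∛1067) ⊂ R and ω ∉ R, we have ω ∉ Q(∛1067), so x^2 + x + 1 remains irreducible over Q(∛1067) and [Q(∛1067, ω) : Q(∛1067)] = 2. By the tower law, [Q(∛1067, ω) : Q] = 3 · 2 = 6. (In fact Q(∛1067, ω) is the splitting field of x^3 - 1067 over Q.)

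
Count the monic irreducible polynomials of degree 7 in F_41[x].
There are 27822039120 monic irreducible polynomials of degree 7 over F_41

Each element of F_{41^7} that lies in no proper subfield is a root of exactly one monic irreducible of degree 7 over F_41, and each such polynomial has 7 distinct roots in F_{41^7}. By Möbius inversion the count is N_41(7) = (1/7) Σ_{d|7} μ(7/d) · 41^d = (1/7)(μ(7)·41^1 + μ(1)·41^7) = 194754273840/7 = 27822039120.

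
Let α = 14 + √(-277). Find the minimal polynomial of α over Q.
m_α(x) = x^2 - 28x + 473

From α - 14 = √(-277), squaring gives (α - 14)^2 = -277, i.e. α^2 - 28α + 196 = -277, so α^2 - 28α + 473 = 0. The discriminant of x^2 - 28x + 473 is (-28)^2 - 4·(473) = 784 - 1892 = -1108, and 4·(-277) is not a perfect square in Q since -277 is squarefree and ≠ 1. Hence x^2 - 28x + 473 is irreducible over Q and is the minimal polynomial of α.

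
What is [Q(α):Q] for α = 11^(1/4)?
[Q(α):Q] = 4

α is a root of x^4 - 11. By Eisenstein's criterion at the prime p = 11 (which divides the constant term 11 but p^2 = 121 does not, since 11 is squarefree), x^4 - 11 is irreducible over Q. Hence [Q(α):Q] = 4.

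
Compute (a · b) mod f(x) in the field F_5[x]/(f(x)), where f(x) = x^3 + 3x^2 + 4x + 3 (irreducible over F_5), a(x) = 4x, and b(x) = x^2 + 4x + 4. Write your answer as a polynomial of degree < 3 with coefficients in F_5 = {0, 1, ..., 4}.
a · b ≡ 4x^2 + 3 (mod f(x))

Multiply in F_5[x]: a(x)·b(x) = (4x)·(x^2 + 4x + 4) = 4x^3 + x^2 + x. This has degree ≥ 3, so divide by f(x) over F_5: 4x^3 + x^2 + x = (4)·(x^3 + 3x^2 + 4x + 3) + (4x^2 + 3). Hence a·b ≡ 4x^2 + 3 (mod f). (F_5[x]/(f) is a field with 5^3 = 125 elements since f is irreducible of degree 3.)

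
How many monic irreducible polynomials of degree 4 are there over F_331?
There are 3000875790 monic irreducible polynomials of degree 4 over F_331

Each element of F_{331^4} that lies in no proper subfield is a root of exactly one monic irreducible of degree 4 over F_331, and each such polynomial has 4 distinct roots in F_{331^4}. By Möbius inversion the count is N_331(4) = (1/4) Σ_{d|4} μ(4/d) · 331^d = (1/4)(μ(4)·331^1 + μ(2)·331^2 + μ(1)·331^4) = 12003503160/4 = 3000875790.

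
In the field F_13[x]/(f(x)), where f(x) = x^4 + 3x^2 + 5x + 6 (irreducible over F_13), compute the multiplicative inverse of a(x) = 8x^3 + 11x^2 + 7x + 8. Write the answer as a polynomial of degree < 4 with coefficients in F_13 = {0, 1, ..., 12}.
a(x)^(-1) ≡ 7x^3 + 9x^2 + 11x + 4 (mod f(x))

Since f is irreducible over F_13, F_13[x]/(f) is a field and a(x) ≠ 0 has an inverse. Apply the extended Euclidean algorithm to f(x) and a(x) in F_13[x]: f(x) = (5x + 11)·a(x) + (3x^2 + 5x + 9);  a(x) = (7x + 5)·(3x^2 + 5x + 9) + (10x + 2);  (3x^2 + 5x + 9) = (12x + 2)·(10x + 2) + (5). The last nonzero remainder is the constant 5 = gcd(f, a) in F_13. Back-substituting through the division chain expresses 5 = s(x)·a(x) + t(x)·f(x) with s(x) ≡ 9x^3 + 6x^2 + 3x + 7 (mod f), so (9x^3 + 6x^2 + 3x + 7)·a(x) ≡ 5 (mod f). Multiplying by 5^(-1) ≡ 8 in F_13 gives a(x)^(-1) ≡ 8·(9x^3 + 6x^2 + 3x + 7) ≡ 7x^3 + 9x^2 + 11x + 4 (mod f). Check: (8x^3 + 11x^2 + 7x + 8)·(7x^3 + 9x^2 + 11x + 4) = 4x^6 + 6x^5 + 2x^4 + 12x^3 + 11x^2 + 12x + 6 ≡ 1 (mod x^4 + 3x^2 + 5x + 6).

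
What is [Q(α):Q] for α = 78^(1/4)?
[Q(α):Q] = 4

α is a root of x^4 - 78. By Eisenstein's criterion at the prime p = 2 (which divides the constant term 78 but p^2 = 4 does not, since 78 is squarefree), x^4 - 78 is irreducible over Q. Hence [Q(α):Q] = 4.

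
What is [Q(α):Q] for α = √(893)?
[Q(α):Q] = 2

[Q(α):Q] equals the degree of the minimal polynomial of α. Here α^2 = 893 and x^2 - 893 is irreducible (d = 893 is squarefree, ≠ 1, hence not a square), so deg(m_α) = 2. Thus [Q(α):Q] = 2.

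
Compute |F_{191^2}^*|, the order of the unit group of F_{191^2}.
|F_{191^2}^*| = 36480

F_{191^2} has 191^2 = 36481 elements; its multiplicative group consists of all nonzero elements, so |F_{191^2}^*| = 36481 - 1 = 36480. (It is cyclic since any finite subgroup of the multiplicative group of a field is cyclic.)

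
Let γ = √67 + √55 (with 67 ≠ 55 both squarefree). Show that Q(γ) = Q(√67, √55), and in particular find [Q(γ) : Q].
[Q(γ) : Q] = 4 (equivalently, Q(γ) = Q(√67, √55))

Obviously Q(γ) ⊆ Q(√67, √55), and [Q(√67, √55):Q] = 4 (since 67, 55 are distinct squarefree integers > 1 with 3685 not a perfect square). To show equality we compute the minimal polynomial of γ. From γ = √67 + √55: γ^2 = 67 + 2√(3685) + 55 = 122 + 2√(3685), so γ^2 - 122 = 2√(3685); squaring, (γ^2 - 122)^2 = 4·3685, i.e. γ^4 - 244γ^2 + 14884 - 14740 = 0, i.e. γ^4 - 244γ^2 + 144 = 0. So γ is a root of x^4 - 244x^2 + 144. This polynomial is irreducible over Q: it has no rational root (each ±√67 ± √55 is irrational), and any factorization into two quadratics over Q would force √(3685) ∈ Q (pairing opposite roots) or √67, √55 ∈ Q (other pairings), all impossible. Hence [Q(γ):Q] = 4 = [Q(√67, √55):Q], so Q(γ) = Q(√67, √55).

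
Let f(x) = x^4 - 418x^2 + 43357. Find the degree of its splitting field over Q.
[K : Q] = 4

Solving the quadratic in x^2: x^2 = (418 ± √(418^2 - 4·43357))/2 = (418 ± √1296)/2 = (418 ± 36)/2, giving x^2 = 191 or x^2 = 227. So f(x) = (x^2 - 191)(x^2 - 227) and the roots of f are ±√191, ±√227. Hence the splitting field is K = Q(√191, √227). Since 191 and 227 are distinct squarefree integers > 1, their product 43357 is not a perfect square, so √227 ∉ Q(√191). By the tower law [K:Q] = [Q(√191,√227):Q(√191)] · [Q(√191):Q] = 2 · 2 = 4.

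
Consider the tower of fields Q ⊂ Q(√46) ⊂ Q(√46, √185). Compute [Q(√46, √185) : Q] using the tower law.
[Q(√46, √185) : Q] = 4

[Q(√46):Q] = 2 (min poly x^2 - 46, irreducible since 46 is squarefree > 1). For the top step, suppose √185 ∈ Q(√46), say √185 = c + d√46 with c, d ∈ Q. Squaring: 185 = c^2 + 46d^2 + 2cd√46. Since √46 ∉ Q this forces 2cd = 0. If d = 0 then √185 = c ∈ Q, contradicting 185 squarefree > 1. If c = 0 then 185 = 46d^2, so 46·185 = (46d)^2 is a perfect square in Q — but 46·185 = 8510 is not a perfect square (since 46 and 185 are distinct squarefree integers). Contradiction. Hence √185 ∉ Q(√46), so x^2 - 185 stays irreducible over Q(√46) and [Q(√46, √185) : Q(√46)] = 2. By the tower law, [Q(√46, √185) : Q] = 2 · 2 = 4.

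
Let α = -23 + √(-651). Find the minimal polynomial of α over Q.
m_α(x) = x^2 + 46x + 1180

From α + 23 = √(-651), squaring gives (α + 23)^2 = -651, i.e. α^2 + 46α + 529 = -651, so α^2 + 46α + 1180 = 0. The discriminant of x^2 + 46x + 1180 is (46)^2 - 4·(1180) = 2116 - 4720 = -2604, and 4·(-651) is not a perfect square in Q since -651 is squarefree and ≠ 1. Hence x^2 + 46x + 1180 is irreducible over Q and is the minimal polynomial of α.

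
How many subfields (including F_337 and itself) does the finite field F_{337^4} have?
F_{337^4} has 3 subfields

The subfields of F_{p^n} are exactly the fields F_{p^d} for d | n (each is the fixed field of the unique index-d subgroup of Gal(F_{p^n}/F_p) ≅ Z/nZ). The divisors of n = 4 are {1, 2, 4}, giving 3 subfields: F_{337^1}, F_{337^2}, F_{337^4}.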